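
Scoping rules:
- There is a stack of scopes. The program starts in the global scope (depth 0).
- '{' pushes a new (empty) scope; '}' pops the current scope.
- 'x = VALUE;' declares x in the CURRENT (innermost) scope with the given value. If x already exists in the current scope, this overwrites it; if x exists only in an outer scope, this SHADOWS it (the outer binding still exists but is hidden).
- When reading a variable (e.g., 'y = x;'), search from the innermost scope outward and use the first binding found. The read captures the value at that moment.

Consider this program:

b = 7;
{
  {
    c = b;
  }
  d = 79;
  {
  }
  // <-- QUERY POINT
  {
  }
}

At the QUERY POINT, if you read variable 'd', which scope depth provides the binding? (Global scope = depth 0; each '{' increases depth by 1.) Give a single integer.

Answer: 1

Derivation:
Step 1: declare b=7 at depth 0
Step 2: enter scope (depth=1)
Step 3: enter scope (depth=2)
Step 4: declare c=(read b)=7 at depth 2
Step 5: exit scope (depth=1)
Step 6: declare d=79 at depth 1
Step 7: enter scope (depth=2)
Step 8: exit scope (depth=1)
Visible at query point: b=7 d=79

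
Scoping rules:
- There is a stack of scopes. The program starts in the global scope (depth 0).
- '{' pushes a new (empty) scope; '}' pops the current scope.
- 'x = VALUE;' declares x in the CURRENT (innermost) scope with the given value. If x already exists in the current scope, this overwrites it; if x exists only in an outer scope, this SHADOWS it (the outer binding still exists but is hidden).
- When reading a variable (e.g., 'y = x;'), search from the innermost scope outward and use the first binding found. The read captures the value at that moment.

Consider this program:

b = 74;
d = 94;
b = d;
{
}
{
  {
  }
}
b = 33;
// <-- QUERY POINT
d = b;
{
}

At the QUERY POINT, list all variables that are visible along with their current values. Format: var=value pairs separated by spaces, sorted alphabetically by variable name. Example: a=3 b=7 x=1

Step 1: declare b=74 at depth 0
Step 2: declare d=94 at depth 0
Step 3: declare b=(read d)=94 at depth 0
Step 4: enter scope (depth=1)
Step 5: exit scope (depth=0)
Step 6: enter scope (depth=1)
Step 7: enter scope (depth=2)
Step 8: exit scope (depth=1)
Step 9: exit scope (depth=0)
Step 10: declare b=33 at depth 0
Visible at query point: b=33 d=94

Answer: b=33 d=94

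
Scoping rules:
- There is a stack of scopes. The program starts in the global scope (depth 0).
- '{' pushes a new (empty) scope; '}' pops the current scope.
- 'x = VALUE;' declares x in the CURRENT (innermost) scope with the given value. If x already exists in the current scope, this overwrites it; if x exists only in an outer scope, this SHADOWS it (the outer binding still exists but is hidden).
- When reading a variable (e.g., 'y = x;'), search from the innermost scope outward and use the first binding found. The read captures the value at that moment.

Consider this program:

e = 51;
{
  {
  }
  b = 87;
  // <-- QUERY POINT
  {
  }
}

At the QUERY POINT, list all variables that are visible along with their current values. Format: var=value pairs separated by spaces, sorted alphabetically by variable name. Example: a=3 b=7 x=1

Step 1: declare e=51 at depth 0
Step 2: enter scope (depth=1)
Step 3: enter scope (depth=2)
Step 4: exit scope (depth=1)
Step 5: declare b=87 at depth 1
Visible at query point: b=87 e=51

Answer: b=87 e=51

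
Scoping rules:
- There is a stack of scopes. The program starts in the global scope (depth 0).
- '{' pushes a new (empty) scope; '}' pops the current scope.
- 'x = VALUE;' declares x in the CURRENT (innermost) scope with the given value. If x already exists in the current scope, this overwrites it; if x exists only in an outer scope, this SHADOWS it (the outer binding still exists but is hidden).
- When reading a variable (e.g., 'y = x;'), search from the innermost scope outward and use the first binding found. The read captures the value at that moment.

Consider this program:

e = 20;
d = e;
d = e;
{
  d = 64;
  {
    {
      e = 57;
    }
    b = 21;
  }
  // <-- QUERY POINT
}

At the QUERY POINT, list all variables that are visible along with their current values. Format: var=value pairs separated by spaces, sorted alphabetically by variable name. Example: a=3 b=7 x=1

Answer: d=64 e=20

Derivation:
Step 1: declare e=20 at depth 0
Step 2: declare d=(read e)=20 at depth 0
Step 3: declare d=(read e)=20 at depth 0
Step 4: enter scope (depth=1)
Step 5: declare d=64 at depth 1
Step 6: enter scope (depth=2)
Step 7: enter scope (depth=3)
Step 8: declare e=57 at depth 3
Step 9: exit scope (depth=2)
Step 10: declare b=21 at depth 2
Step 11: exit scope (depth=1)
Visible at query point: d=64 e=20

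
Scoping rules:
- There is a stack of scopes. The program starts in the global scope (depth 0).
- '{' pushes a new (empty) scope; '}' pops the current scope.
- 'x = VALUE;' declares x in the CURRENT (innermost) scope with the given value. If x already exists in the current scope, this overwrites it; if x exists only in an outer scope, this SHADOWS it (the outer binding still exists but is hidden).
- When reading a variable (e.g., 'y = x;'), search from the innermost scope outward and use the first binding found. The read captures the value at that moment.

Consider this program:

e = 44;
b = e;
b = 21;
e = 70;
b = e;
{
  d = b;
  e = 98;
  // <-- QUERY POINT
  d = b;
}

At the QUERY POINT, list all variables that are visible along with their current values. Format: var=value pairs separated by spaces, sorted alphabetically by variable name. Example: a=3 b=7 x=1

Step 1: declare e=44 at depth 0
Step 2: declare b=(read e)=44 at depth 0
Step 3: declare b=21 at depth 0
Step 4: declare e=70 at depth 0
Step 5: declare b=(read e)=70 at depth 0
Step 6: enter scope (depth=1)
Step 7: declare d=(read b)=70 at depth 1
Step 8: declare e=98 at depth 1
Visible at query point: b=70 d=70 e=98

Answer: b=70 d=70 e=98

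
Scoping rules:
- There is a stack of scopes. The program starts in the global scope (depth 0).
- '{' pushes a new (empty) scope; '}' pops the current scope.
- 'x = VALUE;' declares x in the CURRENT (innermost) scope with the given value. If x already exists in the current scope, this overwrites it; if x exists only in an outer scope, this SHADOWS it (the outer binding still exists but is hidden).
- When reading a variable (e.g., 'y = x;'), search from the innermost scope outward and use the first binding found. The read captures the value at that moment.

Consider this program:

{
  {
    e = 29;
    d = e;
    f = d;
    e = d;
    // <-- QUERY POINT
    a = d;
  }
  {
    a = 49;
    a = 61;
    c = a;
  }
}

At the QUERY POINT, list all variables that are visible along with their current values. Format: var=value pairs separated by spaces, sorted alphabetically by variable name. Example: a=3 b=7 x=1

Answer: d=29 e=29 f=29

Derivation:
Step 1: enter scope (depth=1)
Step 2: enter scope (depth=2)
Step 3: declare e=29 at depth 2
Step 4: declare d=(read e)=29 at depth 2
Step 5: declare f=(read d)=29 at depth 2
Step 6: declare e=(read d)=29 at depth 2
Visible at query point: d=29 e=29 f=29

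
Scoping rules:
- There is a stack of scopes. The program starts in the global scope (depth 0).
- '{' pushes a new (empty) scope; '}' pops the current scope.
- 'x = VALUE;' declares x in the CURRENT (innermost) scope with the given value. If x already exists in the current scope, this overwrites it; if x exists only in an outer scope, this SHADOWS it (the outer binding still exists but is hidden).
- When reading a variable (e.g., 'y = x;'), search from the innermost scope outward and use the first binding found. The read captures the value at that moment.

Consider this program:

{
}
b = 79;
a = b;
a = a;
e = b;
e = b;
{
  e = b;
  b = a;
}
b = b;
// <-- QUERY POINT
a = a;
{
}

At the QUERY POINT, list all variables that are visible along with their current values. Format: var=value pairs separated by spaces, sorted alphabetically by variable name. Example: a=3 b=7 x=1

Answer: a=79 b=79 e=79

Derivation:
Step 1: enter scope (depth=1)
Step 2: exit scope (depth=0)
Step 3: declare b=79 at depth 0
Step 4: declare a=(read b)=79 at depth 0
Step 5: declare a=(read a)=79 at depth 0
Step 6: declare e=(read b)=79 at depth 0
Step 7: declare e=(read b)=79 at depth 0
Step 8: enter scope (depth=1)
Step 9: declare e=(read b)=79 at depth 1
Step 10: declare b=(read a)=79 at depth 1
Step 11: exit scope (depth=0)
Step 12: declare b=(read b)=79 at depth 0
Visible at query point: a=79 b=79 e=79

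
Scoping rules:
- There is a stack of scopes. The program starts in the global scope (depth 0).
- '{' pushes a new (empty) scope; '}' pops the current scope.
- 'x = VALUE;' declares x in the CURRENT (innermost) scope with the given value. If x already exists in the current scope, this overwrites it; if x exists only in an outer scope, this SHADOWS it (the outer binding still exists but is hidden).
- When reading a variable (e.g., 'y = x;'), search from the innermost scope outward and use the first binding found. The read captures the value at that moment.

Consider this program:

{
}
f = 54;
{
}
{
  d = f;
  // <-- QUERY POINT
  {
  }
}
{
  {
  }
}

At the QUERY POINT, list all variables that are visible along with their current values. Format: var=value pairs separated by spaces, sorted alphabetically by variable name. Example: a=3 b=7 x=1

Step 1: enter scope (depth=1)
Step 2: exit scope (depth=0)
Step 3: declare f=54 at depth 0
Step 4: enter scope (depth=1)
Step 5: exit scope (depth=0)
Step 6: enter scope (depth=1)
Step 7: declare d=(read f)=54 at depth 1
Visible at query point: d=54 f=54

Answer: d=54 f=54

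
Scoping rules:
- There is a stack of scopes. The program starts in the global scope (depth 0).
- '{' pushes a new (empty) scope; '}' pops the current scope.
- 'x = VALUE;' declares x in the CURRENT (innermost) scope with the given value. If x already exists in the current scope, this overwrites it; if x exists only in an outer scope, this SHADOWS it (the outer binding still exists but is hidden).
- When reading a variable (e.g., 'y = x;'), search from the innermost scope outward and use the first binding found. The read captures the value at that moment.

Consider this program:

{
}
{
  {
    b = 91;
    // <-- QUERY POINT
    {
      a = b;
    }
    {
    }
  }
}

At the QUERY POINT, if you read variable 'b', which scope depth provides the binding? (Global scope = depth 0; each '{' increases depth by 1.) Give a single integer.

Answer: 2

Derivation:
Step 1: enter scope (depth=1)
Step 2: exit scope (depth=0)
Step 3: enter scope (depth=1)
Step 4: enter scope (depth=2)
Step 5: declare b=91 at depth 2
Visible at query point: b=91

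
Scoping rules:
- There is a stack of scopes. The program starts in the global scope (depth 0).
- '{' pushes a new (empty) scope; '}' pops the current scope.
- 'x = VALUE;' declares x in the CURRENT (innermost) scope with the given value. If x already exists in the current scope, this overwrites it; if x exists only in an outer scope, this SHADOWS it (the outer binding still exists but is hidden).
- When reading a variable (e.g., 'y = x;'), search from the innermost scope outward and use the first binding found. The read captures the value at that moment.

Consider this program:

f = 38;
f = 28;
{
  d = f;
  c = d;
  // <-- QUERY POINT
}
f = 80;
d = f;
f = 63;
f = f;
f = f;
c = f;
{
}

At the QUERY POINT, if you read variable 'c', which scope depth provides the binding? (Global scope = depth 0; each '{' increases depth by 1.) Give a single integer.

Answer: 1

Derivation:
Step 1: declare f=38 at depth 0
Step 2: declare f=28 at depth 0
Step 3: enter scope (depth=1)
Step 4: declare d=(read f)=28 at depth 1
Step 5: declare c=(read d)=28 at depth 1
Visible at query point: c=28 d=28 f=28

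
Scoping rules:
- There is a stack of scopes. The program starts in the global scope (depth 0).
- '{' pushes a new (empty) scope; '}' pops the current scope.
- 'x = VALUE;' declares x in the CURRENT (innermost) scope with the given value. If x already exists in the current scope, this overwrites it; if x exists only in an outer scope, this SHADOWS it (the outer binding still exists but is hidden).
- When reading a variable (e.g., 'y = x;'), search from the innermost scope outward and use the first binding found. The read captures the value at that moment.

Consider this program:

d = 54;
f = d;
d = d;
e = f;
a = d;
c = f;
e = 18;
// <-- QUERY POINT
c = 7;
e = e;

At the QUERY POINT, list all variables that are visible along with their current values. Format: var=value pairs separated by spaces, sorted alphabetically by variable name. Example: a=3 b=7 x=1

Step 1: declare d=54 at depth 0
Step 2: declare f=(read d)=54 at depth 0
Step 3: declare d=(read d)=54 at depth 0
Step 4: declare e=(read f)=54 at depth 0
Step 5: declare a=(read d)=54 at depth 0
Step 6: declare c=(read f)=54 at depth 0
Step 7: declare e=18 at depth 0
Visible at query point: a=54 c=54 d=54 e=18 f=54

Answer: a=54 c=54 d=54 e=18 f=54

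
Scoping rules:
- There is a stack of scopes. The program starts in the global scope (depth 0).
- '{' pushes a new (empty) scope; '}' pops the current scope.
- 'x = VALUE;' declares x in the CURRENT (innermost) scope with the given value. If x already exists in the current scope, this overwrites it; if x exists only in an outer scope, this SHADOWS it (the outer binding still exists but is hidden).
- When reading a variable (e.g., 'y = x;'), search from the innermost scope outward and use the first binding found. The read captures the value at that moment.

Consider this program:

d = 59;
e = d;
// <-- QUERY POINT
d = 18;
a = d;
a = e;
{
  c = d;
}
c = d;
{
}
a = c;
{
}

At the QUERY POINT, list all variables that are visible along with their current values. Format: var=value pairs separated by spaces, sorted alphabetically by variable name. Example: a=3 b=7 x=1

Step 1: declare d=59 at depth 0
Step 2: declare e=(read d)=59 at depth 0
Visible at query point: d=59 e=59

Answer: d=59 e=59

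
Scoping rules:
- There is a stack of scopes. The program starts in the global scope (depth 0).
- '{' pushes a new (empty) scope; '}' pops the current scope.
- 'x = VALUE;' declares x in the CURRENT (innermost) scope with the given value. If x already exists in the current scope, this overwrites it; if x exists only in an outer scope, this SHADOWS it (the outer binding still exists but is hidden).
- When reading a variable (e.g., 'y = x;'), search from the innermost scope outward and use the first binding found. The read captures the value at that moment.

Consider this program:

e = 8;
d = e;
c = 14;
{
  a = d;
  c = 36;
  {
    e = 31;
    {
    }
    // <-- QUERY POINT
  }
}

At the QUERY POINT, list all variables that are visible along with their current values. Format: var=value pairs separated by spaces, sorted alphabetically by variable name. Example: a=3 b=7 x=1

Answer: a=8 c=36 d=8 e=31

Derivation:
Step 1: declare e=8 at depth 0
Step 2: declare d=(read e)=8 at depth 0
Step 3: declare c=14 at depth 0
Step 4: enter scope (depth=1)
Step 5: declare a=(read d)=8 at depth 1
Step 6: declare c=36 at depth 1
Step 7: enter scope (depth=2)
Step 8: declare e=31 at depth 2
Step 9: enter scope (depth=3)
Step 10: exit scope (depth=2)
Visible at query point: a=8 c=36 d=8 e=31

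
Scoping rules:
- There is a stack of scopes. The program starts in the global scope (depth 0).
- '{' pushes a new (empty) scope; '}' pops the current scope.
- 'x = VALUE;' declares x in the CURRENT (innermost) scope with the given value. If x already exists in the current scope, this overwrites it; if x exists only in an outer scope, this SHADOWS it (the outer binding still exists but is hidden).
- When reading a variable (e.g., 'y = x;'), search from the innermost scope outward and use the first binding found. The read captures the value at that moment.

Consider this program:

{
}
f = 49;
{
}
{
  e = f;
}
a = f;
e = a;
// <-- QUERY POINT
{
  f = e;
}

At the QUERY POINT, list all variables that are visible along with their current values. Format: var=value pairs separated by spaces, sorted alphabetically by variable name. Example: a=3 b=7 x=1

Step 1: enter scope (depth=1)
Step 2: exit scope (depth=0)
Step 3: declare f=49 at depth 0
Step 4: enter scope (depth=1)
Step 5: exit scope (depth=0)
Step 6: enter scope (depth=1)
Step 7: declare e=(read f)=49 at depth 1
Step 8: exit scope (depth=0)
Step 9: declare a=(read f)=49 at depth 0
Step 10: declare e=(read a)=49 at depth 0
Visible at query point: a=49 e=49 f=49

Answer: a=49 e=49 f=49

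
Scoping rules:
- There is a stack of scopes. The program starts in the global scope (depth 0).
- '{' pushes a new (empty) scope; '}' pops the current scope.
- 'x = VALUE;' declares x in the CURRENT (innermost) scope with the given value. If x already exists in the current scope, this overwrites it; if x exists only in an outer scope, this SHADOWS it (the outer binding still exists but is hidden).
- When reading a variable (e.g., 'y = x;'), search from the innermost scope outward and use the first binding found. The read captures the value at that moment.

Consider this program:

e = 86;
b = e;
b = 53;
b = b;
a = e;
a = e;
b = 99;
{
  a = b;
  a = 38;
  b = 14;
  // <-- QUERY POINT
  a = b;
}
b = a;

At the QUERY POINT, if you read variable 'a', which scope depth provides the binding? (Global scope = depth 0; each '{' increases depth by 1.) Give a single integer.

Answer: 1

Derivation:
Step 1: declare e=86 at depth 0
Step 2: declare b=(read e)=86 at depth 0
Step 3: declare b=53 at depth 0
Step 4: declare b=(read b)=53 at depth 0
Step 5: declare a=(read e)=86 at depth 0
Step 6: declare a=(read e)=86 at depth 0
Step 7: declare b=99 at depth 0
Step 8: enter scope (depth=1)
Step 9: declare a=(read b)=99 at depth 1
Step 10: declare a=38 at depth 1
Step 11: declare b=14 at depth 1
Visible at query point: a=38 b=14 e=86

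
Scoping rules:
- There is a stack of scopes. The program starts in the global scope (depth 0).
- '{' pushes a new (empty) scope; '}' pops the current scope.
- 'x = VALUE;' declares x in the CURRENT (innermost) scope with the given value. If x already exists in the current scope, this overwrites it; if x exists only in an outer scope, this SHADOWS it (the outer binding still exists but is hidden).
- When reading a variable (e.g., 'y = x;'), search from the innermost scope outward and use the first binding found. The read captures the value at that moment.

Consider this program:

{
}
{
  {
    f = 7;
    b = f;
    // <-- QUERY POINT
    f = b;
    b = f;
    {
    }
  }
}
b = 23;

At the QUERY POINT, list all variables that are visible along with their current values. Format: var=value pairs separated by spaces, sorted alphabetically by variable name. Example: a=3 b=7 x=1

Step 1: enter scope (depth=1)
Step 2: exit scope (depth=0)
Step 3: enter scope (depth=1)
Step 4: enter scope (depth=2)
Step 5: declare f=7 at depth 2
Step 6: declare b=(read f)=7 at depth 2
Visible at query point: b=7 f=7

Answer: b=7 f=7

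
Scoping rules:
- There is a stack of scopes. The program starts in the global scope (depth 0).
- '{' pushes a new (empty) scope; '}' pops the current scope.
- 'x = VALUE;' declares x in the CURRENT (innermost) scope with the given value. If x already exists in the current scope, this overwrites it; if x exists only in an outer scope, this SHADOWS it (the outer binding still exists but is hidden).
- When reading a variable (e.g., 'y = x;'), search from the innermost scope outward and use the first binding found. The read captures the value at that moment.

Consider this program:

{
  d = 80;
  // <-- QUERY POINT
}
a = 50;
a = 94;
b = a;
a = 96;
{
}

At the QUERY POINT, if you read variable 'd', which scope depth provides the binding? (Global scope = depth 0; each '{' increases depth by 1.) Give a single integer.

Answer: 1

Derivation:
Step 1: enter scope (depth=1)
Step 2: declare d=80 at depth 1
Visible at query point: d=80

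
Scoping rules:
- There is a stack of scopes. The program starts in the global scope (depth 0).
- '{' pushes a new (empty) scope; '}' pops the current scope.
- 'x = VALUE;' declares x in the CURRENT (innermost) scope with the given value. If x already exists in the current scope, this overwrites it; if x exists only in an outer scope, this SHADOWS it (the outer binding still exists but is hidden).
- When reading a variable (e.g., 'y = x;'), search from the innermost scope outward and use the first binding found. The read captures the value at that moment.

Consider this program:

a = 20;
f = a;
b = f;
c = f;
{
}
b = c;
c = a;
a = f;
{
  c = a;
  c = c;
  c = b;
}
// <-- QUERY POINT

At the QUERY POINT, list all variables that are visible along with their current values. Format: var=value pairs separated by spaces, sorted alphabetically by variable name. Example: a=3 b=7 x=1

Step 1: declare a=20 at depth 0
Step 2: declare f=(read a)=20 at depth 0
Step 3: declare b=(read f)=20 at depth 0
Step 4: declare c=(read f)=20 at depth 0
Step 5: enter scope (depth=1)
Step 6: exit scope (depth=0)
Step 7: declare b=(read c)=20 at depth 0
Step 8: declare c=(read a)=20 at depth 0
Step 9: declare a=(read f)=20 at depth 0
Step 10: enter scope (depth=1)
Step 11: declare c=(read a)=20 at depth 1
Step 12: declare c=(read c)=20 at depth 1
Step 13: declare c=(read b)=20 at depth 1
Step 14: exit scope (depth=0)
Visible at query point: a=20 b=20 c=20 f=20

Answer: a=20 b=20 c=20 f=20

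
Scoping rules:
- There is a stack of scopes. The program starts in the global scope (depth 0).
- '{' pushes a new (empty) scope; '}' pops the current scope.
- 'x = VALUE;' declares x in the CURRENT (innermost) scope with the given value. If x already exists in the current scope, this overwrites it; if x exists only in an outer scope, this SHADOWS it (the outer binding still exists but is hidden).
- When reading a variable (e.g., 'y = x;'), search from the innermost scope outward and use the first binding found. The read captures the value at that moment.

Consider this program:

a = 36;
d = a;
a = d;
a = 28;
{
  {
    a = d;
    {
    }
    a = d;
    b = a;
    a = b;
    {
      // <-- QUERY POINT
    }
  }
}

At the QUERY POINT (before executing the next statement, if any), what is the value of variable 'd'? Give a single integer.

Answer: 36

Derivation:
Step 1: declare a=36 at depth 0
Step 2: declare d=(read a)=36 at depth 0
Step 3: declare a=(read d)=36 at depth 0
Step 4: declare a=28 at depth 0
Step 5: enter scope (depth=1)
Step 6: enter scope (depth=2)
Step 7: declare a=(read d)=36 at depth 2
Step 8: enter scope (depth=3)
Step 9: exit scope (depth=2)
Step 10: declare a=(read d)=36 at depth 2
Step 11: declare b=(read a)=36 at depth 2
Step 12: declare a=(read b)=36 at depth 2
Step 13: enter scope (depth=3)
Visible at query point: a=36 b=36 d=36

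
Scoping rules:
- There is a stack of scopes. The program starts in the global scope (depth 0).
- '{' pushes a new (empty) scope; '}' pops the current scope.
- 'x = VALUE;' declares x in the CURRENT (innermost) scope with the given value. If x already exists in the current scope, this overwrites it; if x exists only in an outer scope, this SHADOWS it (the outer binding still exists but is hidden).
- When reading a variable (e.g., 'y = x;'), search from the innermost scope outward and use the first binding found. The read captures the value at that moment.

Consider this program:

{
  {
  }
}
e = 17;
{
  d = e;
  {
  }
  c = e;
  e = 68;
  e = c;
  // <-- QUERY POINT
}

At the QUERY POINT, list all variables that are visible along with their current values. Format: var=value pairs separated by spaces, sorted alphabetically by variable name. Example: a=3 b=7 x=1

Answer: c=17 d=17 e=17

Derivation:
Step 1: enter scope (depth=1)
Step 2: enter scope (depth=2)
Step 3: exit scope (depth=1)
Step 4: exit scope (depth=0)
Step 5: declare e=17 at depth 0
Step 6: enter scope (depth=1)
Step 7: declare d=(read e)=17 at depth 1
Step 8: enter scope (depth=2)
Step 9: exit scope (depth=1)
Step 10: declare c=(read e)=17 at depth 1
Step 11: declare e=68 at depth 1
Step 12: declare e=(read c)=17 at depth 1
Visible at query point: c=17 d=17 e=17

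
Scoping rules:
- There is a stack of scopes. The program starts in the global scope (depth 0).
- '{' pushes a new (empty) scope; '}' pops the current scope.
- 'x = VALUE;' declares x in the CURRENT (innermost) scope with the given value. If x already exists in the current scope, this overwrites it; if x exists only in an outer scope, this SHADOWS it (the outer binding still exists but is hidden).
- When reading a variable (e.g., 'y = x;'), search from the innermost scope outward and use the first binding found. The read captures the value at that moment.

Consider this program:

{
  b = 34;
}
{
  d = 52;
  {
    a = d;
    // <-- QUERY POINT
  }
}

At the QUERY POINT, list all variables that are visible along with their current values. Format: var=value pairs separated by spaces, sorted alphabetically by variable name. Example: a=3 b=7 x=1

Answer: a=52 d=52

Derivation:
Step 1: enter scope (depth=1)
Step 2: declare b=34 at depth 1
Step 3: exit scope (depth=0)
Step 4: enter scope (depth=1)
Step 5: declare d=52 at depth 1
Step 6: enter scope (depth=2)
Step 7: declare a=(read d)=52 at depth 2
Visible at query point: a=52 d=52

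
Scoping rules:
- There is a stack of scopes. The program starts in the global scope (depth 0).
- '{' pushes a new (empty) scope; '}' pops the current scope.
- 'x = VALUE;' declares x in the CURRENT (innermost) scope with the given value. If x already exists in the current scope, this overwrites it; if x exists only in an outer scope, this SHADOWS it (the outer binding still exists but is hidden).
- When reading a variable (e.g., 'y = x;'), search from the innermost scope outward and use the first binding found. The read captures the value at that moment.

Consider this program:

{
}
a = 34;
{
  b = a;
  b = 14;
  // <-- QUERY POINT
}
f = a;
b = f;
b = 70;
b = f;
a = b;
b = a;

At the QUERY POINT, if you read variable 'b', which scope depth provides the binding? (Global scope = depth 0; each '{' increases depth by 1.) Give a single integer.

Answer: 1

Derivation:
Step 1: enter scope (depth=1)
Step 2: exit scope (depth=0)
Step 3: declare a=34 at depth 0
Step 4: enter scope (depth=1)
Step 5: declare b=(read a)=34 at depth 1
Step 6: declare b=14 at depth 1
Visible at query point: a=34 b=14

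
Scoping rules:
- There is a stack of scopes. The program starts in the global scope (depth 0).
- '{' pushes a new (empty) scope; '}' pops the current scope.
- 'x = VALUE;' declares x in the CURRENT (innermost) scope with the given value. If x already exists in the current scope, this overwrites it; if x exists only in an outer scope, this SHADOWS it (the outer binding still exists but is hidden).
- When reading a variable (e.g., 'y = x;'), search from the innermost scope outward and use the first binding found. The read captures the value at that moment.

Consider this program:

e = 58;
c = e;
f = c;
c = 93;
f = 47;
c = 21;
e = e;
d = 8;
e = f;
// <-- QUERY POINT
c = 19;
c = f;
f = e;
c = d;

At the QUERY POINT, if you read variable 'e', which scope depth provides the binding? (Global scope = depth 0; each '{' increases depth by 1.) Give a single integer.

Step 1: declare e=58 at depth 0
Step 2: declare c=(read e)=58 at depth 0
Step 3: declare f=(read c)=58 at depth 0
Step 4: declare c=93 at depth 0
Step 5: declare f=47 at depth 0
Step 6: declare c=21 at depth 0
Step 7: declare e=(read e)=58 at depth 0
Step 8: declare d=8 at depth 0
Step 9: declare e=(read f)=47 at depth 0
Visible at query point: c=21 d=8 e=47 f=47

Answer: 0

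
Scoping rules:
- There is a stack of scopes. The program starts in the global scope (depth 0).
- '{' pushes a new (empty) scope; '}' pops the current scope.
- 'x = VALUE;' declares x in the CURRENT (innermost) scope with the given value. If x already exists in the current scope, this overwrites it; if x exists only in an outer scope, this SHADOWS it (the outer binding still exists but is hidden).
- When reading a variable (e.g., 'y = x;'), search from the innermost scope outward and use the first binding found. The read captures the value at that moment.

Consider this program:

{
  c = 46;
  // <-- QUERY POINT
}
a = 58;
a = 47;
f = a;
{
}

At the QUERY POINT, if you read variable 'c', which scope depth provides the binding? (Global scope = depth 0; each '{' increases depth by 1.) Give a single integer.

Step 1: enter scope (depth=1)
Step 2: declare c=46 at depth 1
Visible at query point: c=46

Answer: 1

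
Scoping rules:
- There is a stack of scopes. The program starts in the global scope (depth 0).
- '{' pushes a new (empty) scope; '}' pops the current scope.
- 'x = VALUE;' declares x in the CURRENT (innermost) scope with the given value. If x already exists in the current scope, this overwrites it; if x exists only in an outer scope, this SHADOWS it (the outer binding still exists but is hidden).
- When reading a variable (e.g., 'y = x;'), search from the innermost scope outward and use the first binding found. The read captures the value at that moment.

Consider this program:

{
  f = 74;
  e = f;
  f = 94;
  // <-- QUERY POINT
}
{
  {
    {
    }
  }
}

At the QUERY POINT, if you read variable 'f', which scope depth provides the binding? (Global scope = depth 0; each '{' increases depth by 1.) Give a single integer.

Step 1: enter scope (depth=1)
Step 2: declare f=74 at depth 1
Step 3: declare e=(read f)=74 at depth 1
Step 4: declare f=94 at depth 1
Visible at query point: e=74 f=94

Answer: 1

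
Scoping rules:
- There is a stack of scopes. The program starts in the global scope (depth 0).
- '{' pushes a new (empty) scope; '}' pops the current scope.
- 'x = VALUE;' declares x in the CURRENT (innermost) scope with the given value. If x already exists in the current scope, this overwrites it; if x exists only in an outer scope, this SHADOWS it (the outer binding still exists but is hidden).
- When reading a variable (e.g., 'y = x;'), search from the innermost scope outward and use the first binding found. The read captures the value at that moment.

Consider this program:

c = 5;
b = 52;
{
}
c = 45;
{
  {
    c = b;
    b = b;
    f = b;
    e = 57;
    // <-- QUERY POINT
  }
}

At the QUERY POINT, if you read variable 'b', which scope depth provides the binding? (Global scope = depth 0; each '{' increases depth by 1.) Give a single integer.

Step 1: declare c=5 at depth 0
Step 2: declare b=52 at depth 0
Step 3: enter scope (depth=1)
Step 4: exit scope (depth=0)
Step 5: declare c=45 at depth 0
Step 6: enter scope (depth=1)
Step 7: enter scope (depth=2)
Step 8: declare c=(read b)=52 at depth 2
Step 9: declare b=(read b)=52 at depth 2
Step 10: declare f=(read b)=52 at depth 2
Step 11: declare e=57 at depth 2
Visible at query point: b=52 c=52 e=57 f=52

Answer: 2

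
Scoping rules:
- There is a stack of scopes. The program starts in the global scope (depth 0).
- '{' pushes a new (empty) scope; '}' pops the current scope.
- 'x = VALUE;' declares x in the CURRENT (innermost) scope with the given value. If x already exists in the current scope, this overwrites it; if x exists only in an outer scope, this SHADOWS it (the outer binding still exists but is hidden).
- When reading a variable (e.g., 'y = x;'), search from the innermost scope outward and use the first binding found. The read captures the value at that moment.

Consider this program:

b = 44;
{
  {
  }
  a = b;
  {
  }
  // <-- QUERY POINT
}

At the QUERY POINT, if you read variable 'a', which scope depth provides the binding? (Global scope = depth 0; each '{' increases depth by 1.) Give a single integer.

Step 1: declare b=44 at depth 0
Step 2: enter scope (depth=1)
Step 3: enter scope (depth=2)
Step 4: exit scope (depth=1)
Step 5: declare a=(read b)=44 at depth 1
Step 6: enter scope (depth=2)
Step 7: exit scope (depth=1)
Visible at query point: a=44 b=44

Answer: 1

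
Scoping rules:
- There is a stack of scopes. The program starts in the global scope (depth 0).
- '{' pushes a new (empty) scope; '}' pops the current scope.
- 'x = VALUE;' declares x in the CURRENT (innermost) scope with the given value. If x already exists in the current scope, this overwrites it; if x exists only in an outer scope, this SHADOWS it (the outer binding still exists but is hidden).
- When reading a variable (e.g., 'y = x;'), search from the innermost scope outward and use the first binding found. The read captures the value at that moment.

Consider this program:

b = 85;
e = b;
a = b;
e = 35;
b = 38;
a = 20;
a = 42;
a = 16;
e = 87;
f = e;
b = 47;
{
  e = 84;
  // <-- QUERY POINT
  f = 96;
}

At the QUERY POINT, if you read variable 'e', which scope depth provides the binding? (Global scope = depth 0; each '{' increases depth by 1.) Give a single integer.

Step 1: declare b=85 at depth 0
Step 2: declare e=(read b)=85 at depth 0
Step 3: declare a=(read b)=85 at depth 0
Step 4: declare e=35 at depth 0
Step 5: declare b=38 at depth 0
Step 6: declare a=20 at depth 0
Step 7: declare a=42 at depth 0
Step 8: declare a=16 at depth 0
Step 9: declare e=87 at depth 0
Step 10: declare f=(read e)=87 at depth 0
Step 11: declare b=47 at depth 0
Step 12: enter scope (depth=1)
Step 13: declare e=84 at depth 1
Visible at query point: a=16 b=47 e=84 f=87

Answer: 1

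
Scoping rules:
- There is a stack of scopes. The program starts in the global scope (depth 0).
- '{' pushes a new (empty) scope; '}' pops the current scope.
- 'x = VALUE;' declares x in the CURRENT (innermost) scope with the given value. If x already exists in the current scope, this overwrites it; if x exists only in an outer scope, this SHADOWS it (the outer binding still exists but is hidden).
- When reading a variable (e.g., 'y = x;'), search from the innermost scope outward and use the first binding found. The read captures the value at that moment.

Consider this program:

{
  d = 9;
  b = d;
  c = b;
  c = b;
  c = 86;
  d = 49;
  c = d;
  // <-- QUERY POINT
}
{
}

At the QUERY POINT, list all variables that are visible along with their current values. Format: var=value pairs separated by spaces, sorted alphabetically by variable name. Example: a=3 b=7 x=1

Step 1: enter scope (depth=1)
Step 2: declare d=9 at depth 1
Step 3: declare b=(read d)=9 at depth 1
Step 4: declare c=(read b)=9 at depth 1
Step 5: declare c=(read b)=9 at depth 1
Step 6: declare c=86 at depth 1
Step 7: declare d=49 at depth 1
Step 8: declare c=(read d)=49 at depth 1
Visible at query point: b=9 c=49 d=49

Answer: b=9 c=49 d=49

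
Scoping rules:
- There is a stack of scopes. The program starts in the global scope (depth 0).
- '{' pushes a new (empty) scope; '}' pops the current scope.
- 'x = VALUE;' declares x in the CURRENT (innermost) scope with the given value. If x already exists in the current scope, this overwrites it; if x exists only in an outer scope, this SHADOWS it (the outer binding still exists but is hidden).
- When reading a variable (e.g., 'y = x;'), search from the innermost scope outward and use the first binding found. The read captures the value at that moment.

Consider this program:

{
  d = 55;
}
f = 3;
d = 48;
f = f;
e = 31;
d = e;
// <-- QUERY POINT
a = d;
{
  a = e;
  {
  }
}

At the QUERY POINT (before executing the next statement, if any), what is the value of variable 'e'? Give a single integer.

Answer: 31

Derivation:
Step 1: enter scope (depth=1)
Step 2: declare d=55 at depth 1
Step 3: exit scope (depth=0)
Step 4: declare f=3 at depth 0
Step 5: declare d=48 at depth 0
Step 6: declare f=(read f)=3 at depth 0
Step 7: declare e=31 at depth 0
Step 8: declare d=(read e)=31 at depth 0
Visible at query point: d=31 e=31 f=3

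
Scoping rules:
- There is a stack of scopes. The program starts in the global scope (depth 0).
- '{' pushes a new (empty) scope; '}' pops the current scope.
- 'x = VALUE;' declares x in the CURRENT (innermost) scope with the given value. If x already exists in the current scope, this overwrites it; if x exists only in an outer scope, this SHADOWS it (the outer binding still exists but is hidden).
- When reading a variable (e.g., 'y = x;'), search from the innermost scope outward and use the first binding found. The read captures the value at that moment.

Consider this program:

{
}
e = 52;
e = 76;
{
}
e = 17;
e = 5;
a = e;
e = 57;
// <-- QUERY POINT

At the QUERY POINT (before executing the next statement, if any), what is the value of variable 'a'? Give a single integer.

Answer: 5

Derivation:
Step 1: enter scope (depth=1)
Step 2: exit scope (depth=0)
Step 3: declare e=52 at depth 0
Step 4: declare e=76 at depth 0
Step 5: enter scope (depth=1)
Step 6: exit scope (depth=0)
Step 7: declare e=17 at depth 0
Step 8: declare e=5 at depth 0
Step 9: declare a=(read e)=5 at depth 0
Step 10: declare e=57 at depth 0
Visible at query point: a=5 e=57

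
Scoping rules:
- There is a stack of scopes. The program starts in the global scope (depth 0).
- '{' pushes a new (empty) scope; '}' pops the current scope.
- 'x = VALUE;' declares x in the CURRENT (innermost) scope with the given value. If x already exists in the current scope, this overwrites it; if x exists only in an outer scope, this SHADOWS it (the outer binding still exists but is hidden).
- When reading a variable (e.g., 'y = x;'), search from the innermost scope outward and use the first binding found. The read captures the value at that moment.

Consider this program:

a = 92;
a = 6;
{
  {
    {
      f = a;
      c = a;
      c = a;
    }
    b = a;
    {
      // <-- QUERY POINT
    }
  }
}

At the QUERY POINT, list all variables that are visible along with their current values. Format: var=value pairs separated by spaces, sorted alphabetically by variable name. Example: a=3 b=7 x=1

Step 1: declare a=92 at depth 0
Step 2: declare a=6 at depth 0
Step 3: enter scope (depth=1)
Step 4: enter scope (depth=2)
Step 5: enter scope (depth=3)
Step 6: declare f=(read a)=6 at depth 3
Step 7: declare c=(read a)=6 at depth 3
Step 8: declare c=(read a)=6 at depth 3
Step 9: exit scope (depth=2)
Step 10: declare b=(read a)=6 at depth 2
Step 11: enter scope (depth=3)
Visible at query point: a=6 b=6

Answer: a=6 b=6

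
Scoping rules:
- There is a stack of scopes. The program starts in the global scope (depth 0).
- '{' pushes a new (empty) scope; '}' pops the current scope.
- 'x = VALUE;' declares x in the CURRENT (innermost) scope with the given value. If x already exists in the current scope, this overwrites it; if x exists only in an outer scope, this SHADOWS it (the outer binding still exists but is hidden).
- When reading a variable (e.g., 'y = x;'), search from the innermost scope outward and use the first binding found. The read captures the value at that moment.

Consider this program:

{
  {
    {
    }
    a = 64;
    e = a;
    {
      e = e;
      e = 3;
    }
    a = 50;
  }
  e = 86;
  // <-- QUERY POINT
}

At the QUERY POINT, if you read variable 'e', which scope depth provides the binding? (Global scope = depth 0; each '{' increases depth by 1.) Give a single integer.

Answer: 1

Derivation:
Step 1: enter scope (depth=1)
Step 2: enter scope (depth=2)
Step 3: enter scope (depth=3)
Step 4: exit scope (depth=2)
Step 5: declare a=64 at depth 2
Step 6: declare e=(read a)=64 at depth 2
Step 7: enter scope (depth=3)
Step 8: declare e=(read e)=64 at depth 3
Step 9: declare e=3 at depth 3
Step 10: exit scope (depth=2)
Step 11: declare a=50 at depth 2
Step 12: exit scope (depth=1)
Step 13: declare e=86 at depth 1
Visible at query point: e=86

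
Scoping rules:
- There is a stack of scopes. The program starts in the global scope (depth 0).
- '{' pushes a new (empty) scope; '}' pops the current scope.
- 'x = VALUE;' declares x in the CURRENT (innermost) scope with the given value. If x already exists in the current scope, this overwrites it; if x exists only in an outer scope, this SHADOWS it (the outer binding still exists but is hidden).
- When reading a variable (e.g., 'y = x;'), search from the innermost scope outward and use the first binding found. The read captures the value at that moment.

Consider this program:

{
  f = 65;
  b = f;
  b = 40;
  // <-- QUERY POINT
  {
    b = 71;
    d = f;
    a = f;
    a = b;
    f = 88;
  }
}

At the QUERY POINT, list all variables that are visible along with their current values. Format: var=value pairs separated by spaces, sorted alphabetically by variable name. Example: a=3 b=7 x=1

Answer: b=40 f=65

Derivation:
Step 1: enter scope (depth=1)
Step 2: declare f=65 at depth 1
Step 3: declare b=(read f)=65 at depth 1
Step 4: declare b=40 at depth 1
Visible at query point: b=40 f=65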